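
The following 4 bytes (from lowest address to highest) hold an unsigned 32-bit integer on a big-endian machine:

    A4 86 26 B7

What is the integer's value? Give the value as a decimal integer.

Big-endian: lowest address holds the most-significant byte.
The bytes are already most-significant first: 0xA48626B7.
0xA48626B7 = 2760255159.

2760255159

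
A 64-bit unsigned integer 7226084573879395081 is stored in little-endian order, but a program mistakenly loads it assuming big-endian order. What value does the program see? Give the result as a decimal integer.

7226084573879395081 in 64-bit hexadecimal is 0x644835A26F02E309.
Stored little-endian, the bytes at ascending addresses are 09 E3 02 6F A2 35 48 64.
Read back as big-endian, the last byte is least significant, giving 0x09E3026FA2354864.
0x09E3026FA2354864 = 712415844540696676.

712415844540696676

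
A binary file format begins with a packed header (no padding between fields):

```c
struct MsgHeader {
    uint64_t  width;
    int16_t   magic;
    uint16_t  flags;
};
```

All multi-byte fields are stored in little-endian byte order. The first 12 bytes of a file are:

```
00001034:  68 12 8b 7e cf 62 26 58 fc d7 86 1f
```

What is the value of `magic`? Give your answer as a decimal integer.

`magic` follows `width` (8 bytes), so it starts at byte offset 8 and occupies 2 bytes.
Bytes at offsets 8..9: FC D7.
Little-endian stores the least-significant byte at the lowest address.
Reassemble most-significant byte first: D7 FC → 0xD7FC.
Top bit is set, so as a signed 16-bit value this is 0xD7FC − 2^16 = -10244.

-10244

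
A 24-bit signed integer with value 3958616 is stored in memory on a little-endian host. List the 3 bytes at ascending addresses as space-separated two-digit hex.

58 67 3C

3958616 in hexadecimal, padded to 24 bits, is 0x3C6758.
Split into bytes (most-significant first): 3C 67 58.
Little-endian: lowest address holds the least-significant byte.
So at ascending addresses the bytes are 58 67 3C.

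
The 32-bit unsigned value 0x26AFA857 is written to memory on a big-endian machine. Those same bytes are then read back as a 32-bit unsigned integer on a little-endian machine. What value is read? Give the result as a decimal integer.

1470672678

Stored big-endian, the bytes at ascending addresses are 26 AF A8 57.
Read back as little-endian, the first byte is least significant, giving 0x57A8AF26.
0x57A8AF26 = 1470672678.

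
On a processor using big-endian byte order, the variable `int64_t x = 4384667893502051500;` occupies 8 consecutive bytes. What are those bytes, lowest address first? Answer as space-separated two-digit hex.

3C D9 78 37 DA 40 04 AC

4384667893502051500 in hexadecimal, padded to 64 bits, is 0x3CD97837DA4004AC.
Split into bytes (most-significant first): 3C D9 78 37 DA 40 04 AC.
Big-endian stores the most-significant byte at the lowest address.
So the memory order matches the most-significant-first order: 3C D9 78 37 DA 40 04 AC.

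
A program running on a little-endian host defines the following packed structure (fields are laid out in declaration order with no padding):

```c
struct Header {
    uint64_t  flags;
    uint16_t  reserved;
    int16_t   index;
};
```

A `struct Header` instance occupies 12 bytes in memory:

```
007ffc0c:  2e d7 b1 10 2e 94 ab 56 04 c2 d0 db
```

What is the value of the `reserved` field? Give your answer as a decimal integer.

`reserved` follows `flags` (8 bytes), so it starts at byte offset 8 and occupies 2 bytes.
Bytes at offsets 8..9: 04 C2.
In little-endian order the low byte comes first in memory.
Reassemble most-significant byte first: C2 04 → 0xC204.
0xC204 = 49668.

49668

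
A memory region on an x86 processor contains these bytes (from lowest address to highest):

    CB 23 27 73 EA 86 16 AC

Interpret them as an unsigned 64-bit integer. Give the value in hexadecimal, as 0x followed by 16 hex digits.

0xAC1686EA732723CB

Little-endian stores the least-significant byte at the lowest address.
Reassemble most-significant byte first: AC 16 86 EA 73 27 23 CB → 0xAC1686EA732723CB.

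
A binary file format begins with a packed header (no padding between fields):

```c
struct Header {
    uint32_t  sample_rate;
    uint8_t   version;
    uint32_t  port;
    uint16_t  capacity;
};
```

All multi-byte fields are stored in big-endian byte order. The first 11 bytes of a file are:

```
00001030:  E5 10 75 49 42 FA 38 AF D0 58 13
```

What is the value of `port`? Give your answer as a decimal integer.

4198019024

`port` follows `sample_rate` (4 B), `version` (1 B), so it starts at offset 4 + 1 = 5 and occupies 4 bytes.
Bytes at offsets 5..8: FA 38 AF D0.
Big-endian stores the most-significant byte at the lowest address.
The bytes are already most-significant first: 0xFA38AFD0.
0xFA38AFD0 = 4198019024.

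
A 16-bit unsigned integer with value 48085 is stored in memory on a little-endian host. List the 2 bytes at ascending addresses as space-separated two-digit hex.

D5 BB

48085 in hexadecimal, padded to 16 bits, is 0xBBD5.
Split into bytes (most-significant first): BB D5.
Little-endian stores the least-significant byte at the lowest address.
So at ascending addresses the bytes are D5 BB.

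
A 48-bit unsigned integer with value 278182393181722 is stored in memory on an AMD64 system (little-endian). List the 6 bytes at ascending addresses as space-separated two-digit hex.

1A 76 BA 62 01 FD

278182393181722 in hexadecimal, padded to 48 bits, is 0xFD0162BA761A.
Split into bytes (most-significant first): FD 01 62 BA 76 1A.
Little-endian stores the least-significant byte at the lowest address.
So at ascending addresses the bytes are 1A 76 BA 62 01 FD.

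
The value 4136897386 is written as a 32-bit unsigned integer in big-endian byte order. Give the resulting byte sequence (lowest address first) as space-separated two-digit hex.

F6 94 0B 6A

4136897386 in hexadecimal, padded to 32 bits, is 0xF6940B6A.
Split into bytes (most-significant first): F6 94 0B 6A.
In big-endian order the high byte comes first in memory.
So the memory order matches the most-significant-first order: F6 94 0B 6A.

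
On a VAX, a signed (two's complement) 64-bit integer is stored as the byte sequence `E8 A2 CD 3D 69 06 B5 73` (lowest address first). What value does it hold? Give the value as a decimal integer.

8337577334224560872

In little-endian order the low byte comes first in memory.
Reassemble most-significant byte first: 73 B5 06 69 3D CD A2 E8 → 0x73B506693DCDA2E8.
0x73B506693DCDA2E8 = 8337577334224560872.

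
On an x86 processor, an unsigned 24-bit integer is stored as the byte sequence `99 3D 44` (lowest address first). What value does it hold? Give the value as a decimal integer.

4472217

Little-endian stores the least-significant byte at the lowest address.
Reassemble most-significant byte first: 44 3D 99 → 0x443D99.
0x443D99 = 4472217.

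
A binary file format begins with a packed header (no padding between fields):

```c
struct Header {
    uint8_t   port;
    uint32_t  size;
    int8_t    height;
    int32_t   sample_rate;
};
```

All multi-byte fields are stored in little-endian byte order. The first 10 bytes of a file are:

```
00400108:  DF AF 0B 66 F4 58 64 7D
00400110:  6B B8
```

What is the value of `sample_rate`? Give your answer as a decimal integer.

`sample_rate` follows `port` (1 B), `size` (4 B), `height` (1 B), so it starts at offset 1 + 4 + 1 = 6 and occupies 4 bytes.
Bytes at offsets 6..9: 64 7D 6B B8.
Little-endian: lowest address holds the least-significant byte.
Reassemble most-significant byte first: B8 6B 7D 64 → 0xB86B7D64.
Top bit is set, so as a signed 32-bit value this is 0xB86B7D64 − 2^32 = -1200915100.

-1200915100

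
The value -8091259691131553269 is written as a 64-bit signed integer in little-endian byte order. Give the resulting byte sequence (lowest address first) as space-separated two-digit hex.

0B BA AA 24 2E 12 B6 8F

Two's complement of -8091259691131553269 in 64 bits: 8091259691131553269 = 0x7049EDD1DB5545F5; invert → 0x8FB6122E24AABA0A; add 1 → 0x8FB6122E24AABA0B.
Split into bytes (most-significant first): 8F B6 12 2E 24 AA BA 0B.
Little-endian stores the least-significant byte at the lowest address.
So at ascending addresses the bytes are 0B BA AA 24 2E 12 B6 8F.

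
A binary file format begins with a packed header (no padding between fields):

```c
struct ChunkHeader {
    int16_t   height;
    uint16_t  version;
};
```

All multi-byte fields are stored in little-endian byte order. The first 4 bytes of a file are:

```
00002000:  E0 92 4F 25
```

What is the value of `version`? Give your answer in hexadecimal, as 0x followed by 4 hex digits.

`version` follows `height` (2 bytes), so it starts at byte offset 2 and occupies 2 bytes.
Bytes at offsets 2..3: 4F 25.
Little-endian stores the least-significant byte at the lowest address.
Reassemble most-significant byte first: 25 4F → 0x254F.

0x254F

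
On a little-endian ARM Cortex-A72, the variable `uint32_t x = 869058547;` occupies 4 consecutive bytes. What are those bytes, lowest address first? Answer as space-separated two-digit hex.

869058547 in hexadecimal, padded to 32 bits, is 0x33CCC7F3.
Split into bytes (most-significant first): 33 CC C7 F3.
In little-endian order the low byte comes first in memory.
So at ascending addresses the bytes are F3 C7 CC 33.

F3 C7 CC 33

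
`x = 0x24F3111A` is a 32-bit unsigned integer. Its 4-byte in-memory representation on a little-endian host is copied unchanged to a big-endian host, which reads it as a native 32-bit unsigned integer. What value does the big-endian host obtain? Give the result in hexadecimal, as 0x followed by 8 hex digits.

Stored little-endian, the bytes at ascending addresses are 1A 11 F3 24.
Read back as big-endian, the last byte is least significant, giving 0x1A11F324.

0x1A11F324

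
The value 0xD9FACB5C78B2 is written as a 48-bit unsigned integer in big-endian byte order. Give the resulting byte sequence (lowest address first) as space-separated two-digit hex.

Split into bytes (most-significant first): D9 FA CB 5C 78 B2.
Big-endian stores the most-significant byte at the lowest address.
So the memory order matches the most-significant-first order: D9 FA CB 5C 78 B2.

D9 FA CB 5C 78 B2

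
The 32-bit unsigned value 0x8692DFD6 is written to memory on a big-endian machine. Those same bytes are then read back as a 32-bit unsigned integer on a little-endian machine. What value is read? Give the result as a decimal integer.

3604976262

Stored big-endian, the bytes at ascending addresses are 86 92 DF D6.
Read back as little-endian, the first byte is least significant, giving 0xD6DF9286.
0xD6DF9286 = 3604976262.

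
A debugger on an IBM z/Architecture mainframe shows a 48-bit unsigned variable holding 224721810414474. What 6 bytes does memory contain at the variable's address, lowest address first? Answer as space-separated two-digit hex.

CC 62 1F AE DB 8A

224721810414474 in hexadecimal, padded to 48 bits, is 0xCC621FAEDB8A.
Split into bytes (most-significant first): CC 62 1F AE DB 8A.
Big-endian stores the most-significant byte at the lowest address.
So the memory order matches the most-significant-first order: CC 62 1F AE DB 8A.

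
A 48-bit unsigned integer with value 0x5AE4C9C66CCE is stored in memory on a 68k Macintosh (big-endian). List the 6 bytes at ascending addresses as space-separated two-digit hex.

Split into bytes (most-significant first): 5A E4 C9 C6 6C CE.
Big-endian: lowest address holds the most-significant byte.
So the memory order matches the most-significant-first order: 5A E4 C9 C6 6C CE.

5A E4 C9 C6 6C CE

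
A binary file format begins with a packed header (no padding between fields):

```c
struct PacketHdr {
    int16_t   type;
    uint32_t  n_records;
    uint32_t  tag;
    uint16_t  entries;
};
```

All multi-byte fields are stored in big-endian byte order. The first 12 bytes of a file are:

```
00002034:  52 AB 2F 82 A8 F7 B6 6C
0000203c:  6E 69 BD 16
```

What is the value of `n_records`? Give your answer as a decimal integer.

`n_records` follows `type` (2 bytes), so it starts at byte offset 2 and occupies 4 bytes.
Bytes at offsets 2..5: 2F 82 A8 F7.
Big-endian stores the most-significant byte at the lowest address.
The bytes are already most-significant first: 0x2F82A8F7.
0x2F82A8F7 = 797092087.

797092087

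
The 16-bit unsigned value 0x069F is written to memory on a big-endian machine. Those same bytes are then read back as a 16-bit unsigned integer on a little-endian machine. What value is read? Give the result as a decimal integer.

40710

Stored big-endian, the bytes at ascending addresses are 06 9F.
Read back as little-endian, the first byte is least significant, giving 0x9F06.
0x9F06 = 40710.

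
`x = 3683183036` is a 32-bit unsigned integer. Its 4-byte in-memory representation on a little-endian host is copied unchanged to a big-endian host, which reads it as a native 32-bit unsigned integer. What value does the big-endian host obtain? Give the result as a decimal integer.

3169421531

3683183036 in 32-bit hexadecimal is 0xDB88E9BC.
Stored little-endian, the bytes at ascending addresses are BC E9 88 DB.
Read back as big-endian, the last byte is least significant, giving 0xBCE988DB.
0xBCE988DB = 3169421531.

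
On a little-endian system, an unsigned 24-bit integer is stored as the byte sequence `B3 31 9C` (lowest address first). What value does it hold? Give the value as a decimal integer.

In little-endian order the low byte comes first in memory.
Reassemble most-significant byte first: 9C 31 B3 → 0x9C31B3.
0x9C31B3 = 10236339.

10236339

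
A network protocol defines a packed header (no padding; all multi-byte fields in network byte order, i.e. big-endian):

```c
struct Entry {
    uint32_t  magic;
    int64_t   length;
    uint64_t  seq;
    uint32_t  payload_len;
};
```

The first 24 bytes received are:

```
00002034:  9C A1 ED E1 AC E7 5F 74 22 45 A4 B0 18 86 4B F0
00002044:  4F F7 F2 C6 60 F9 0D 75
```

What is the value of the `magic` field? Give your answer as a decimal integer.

2627857889

`magic` is the first field, at byte offset 0, occupying 4 bytes.
Bytes at offsets 0..3: 9C A1 ED E1.
Big-endian stores the most-significant byte at the lowest address.
The bytes are already most-significant first: 0x9CA1EDE1.
0x9CA1EDE1 = 2627857889.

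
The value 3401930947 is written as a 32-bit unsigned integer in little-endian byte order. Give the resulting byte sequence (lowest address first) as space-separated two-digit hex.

C3 58 C5 CA

3401930947 in hexadecimal, padded to 32 bits, is 0xCAC558C3.
Split into bytes (most-significant first): CA C5 58 C3.
Little-endian stores the least-significant byte at the lowest address.
So at ascending addresses the bytes are C3 58 C5 CA.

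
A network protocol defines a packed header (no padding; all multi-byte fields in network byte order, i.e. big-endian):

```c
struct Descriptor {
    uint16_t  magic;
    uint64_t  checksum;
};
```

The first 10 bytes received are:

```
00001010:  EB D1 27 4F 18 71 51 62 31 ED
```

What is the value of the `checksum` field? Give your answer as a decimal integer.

2832509565615092205

`checksum` follows `magic` (2 bytes), so it starts at byte offset 2 and occupies 8 bytes.
Bytes at offsets 2..9: 27 4F 18 71 51 62 31 ED.
In big-endian order the high byte comes first in memory.
The bytes are already most-significant first: 0x274F1871516231ED.
0x274F1871516231ED = 2832509565615092205.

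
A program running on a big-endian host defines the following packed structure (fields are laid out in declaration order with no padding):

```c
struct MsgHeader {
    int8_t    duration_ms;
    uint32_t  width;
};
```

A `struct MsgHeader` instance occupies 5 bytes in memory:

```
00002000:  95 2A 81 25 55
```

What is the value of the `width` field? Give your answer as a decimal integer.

`width` follows `duration_ms` (1 byte), so it starts at byte offset 1 and occupies 4 bytes.
Bytes at offsets 1..4: 2A 81 25 55.
Big-endian: lowest address holds the most-significant byte.
The bytes are already most-significant first: 0x2A812555.
0x2A812555 = 713106773.

713106773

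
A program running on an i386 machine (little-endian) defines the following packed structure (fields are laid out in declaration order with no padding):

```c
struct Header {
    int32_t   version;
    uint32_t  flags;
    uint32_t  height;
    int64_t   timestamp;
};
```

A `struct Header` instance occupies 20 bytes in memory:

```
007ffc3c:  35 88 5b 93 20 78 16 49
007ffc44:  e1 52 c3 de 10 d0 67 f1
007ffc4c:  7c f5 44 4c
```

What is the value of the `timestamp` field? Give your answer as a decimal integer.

`timestamp` follows `version` (4 B), `flags` (4 B), `height` (4 B), so it starts at offset 4 + 4 + 4 = 12 and occupies 8 bytes.
Bytes at offsets 12..19: 10 D0 67 F1 7C F5 44 4C.
Little-endian stores the least-significant byte at the lowest address.
Reassemble most-significant byte first: 4C 44 F5 7C F1 67 D0 10 → 0x4C44F57CF167D010.
0x4C44F57CF167D010 = 5495787362273710096.

5495787362273710096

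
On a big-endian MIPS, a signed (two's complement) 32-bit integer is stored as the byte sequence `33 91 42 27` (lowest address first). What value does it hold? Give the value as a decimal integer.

Big-endian: lowest address holds the most-significant byte.
The bytes are already most-significant first: 0x33914227.
0x33914227 = 865157671.

865157671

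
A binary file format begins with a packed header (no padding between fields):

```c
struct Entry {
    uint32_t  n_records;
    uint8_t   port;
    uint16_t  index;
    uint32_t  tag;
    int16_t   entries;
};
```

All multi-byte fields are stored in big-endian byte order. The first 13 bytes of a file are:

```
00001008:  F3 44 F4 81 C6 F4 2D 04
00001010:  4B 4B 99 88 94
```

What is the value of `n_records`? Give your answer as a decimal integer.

4081382529

`n_records` is the first field, at byte offset 0, occupying 4 bytes.
Bytes at offsets 0..3: F3 44 F4 81.
Big-endian stores the most-significant byte at the lowest address.
The bytes are already most-significant first: 0xF344F481.
0xF344F481 = 4081382529.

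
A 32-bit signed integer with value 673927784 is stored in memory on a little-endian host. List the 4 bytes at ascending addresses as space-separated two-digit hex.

68 52 2B 28

673927784 in hexadecimal, padded to 32 bits, is 0x282B5268.
Split into bytes (most-significant first): 28 2B 52 68.
In little-endian order the low byte comes first in memory.
So at ascending addresses the bytes are 68 52 2B 28.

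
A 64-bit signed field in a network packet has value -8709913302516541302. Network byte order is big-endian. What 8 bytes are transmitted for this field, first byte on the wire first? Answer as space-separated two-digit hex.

87 20 2B FF 9B 0D 58 8A

Two's complement of -8709913302516541302 in 64 bits: 8709913302516541302 = 0x78DFD40064F2A776; invert → 0x87202BFF9B0D5889; add 1 → 0x87202BFF9B0D588A.
Split into bytes (most-significant first): 87 20 2B FF 9B 0D 58 8A.
Big-endian: lowest address holds the most-significant byte.
So the memory order matches the most-significant-first order: 87 20 2B FF 9B 0D 58 8A.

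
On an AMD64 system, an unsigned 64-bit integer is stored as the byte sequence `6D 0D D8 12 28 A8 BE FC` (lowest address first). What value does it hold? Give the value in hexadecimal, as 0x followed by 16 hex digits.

0xFCBEA82812D80D6D

In little-endian order the low byte comes first in memory.
Reassemble most-significant byte first: FC BE A8 28 12 D8 0D 6D → 0xFCBEA82812D80D6D.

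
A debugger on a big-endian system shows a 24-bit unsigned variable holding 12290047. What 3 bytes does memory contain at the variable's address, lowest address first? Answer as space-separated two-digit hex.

BB 87 FF

12290047 in hexadecimal, padded to 24 bits, is 0xBB87FF.
Split into bytes (most-significant first): BB 87 FF.
In big-endian order the high byte comes first in memory.
So the memory order matches the most-significant-first order: BB 87 FF.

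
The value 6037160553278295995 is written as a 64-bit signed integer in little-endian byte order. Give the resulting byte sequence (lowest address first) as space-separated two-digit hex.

6037160553278295995 in hexadecimal, padded to 64 bits, is 0x53C84D8976274FBB.
Split into bytes (most-significant first): 53 C8 4D 89 76 27 4F BB.
Little-endian: lowest address holds the least-significant byte.
So at ascending addresses the bytes are BB 4F 27 76 89 4D C8 53.

BB 4F 27 76 89 4D C8 53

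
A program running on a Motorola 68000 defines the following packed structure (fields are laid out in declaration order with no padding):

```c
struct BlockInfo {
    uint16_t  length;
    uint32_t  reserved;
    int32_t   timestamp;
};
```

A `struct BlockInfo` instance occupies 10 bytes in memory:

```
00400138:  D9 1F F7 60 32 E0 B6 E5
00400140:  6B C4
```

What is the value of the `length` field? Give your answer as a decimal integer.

`length` is the first field, at byte offset 0, occupying 2 bytes.
Bytes at offsets 0..1: D9 1F.
In big-endian order the high byte comes first in memory.
The bytes are already most-significant first: 0xD91F.
0xD91F = 55583.

55583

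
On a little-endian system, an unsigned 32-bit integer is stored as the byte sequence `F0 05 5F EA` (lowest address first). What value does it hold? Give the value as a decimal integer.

Little-endian: lowest address holds the least-significant byte.
Reassemble most-significant byte first: EA 5F 05 F0 → 0xEA5F05F0.
0xEA5F05F0 = 3932095984.

3932095984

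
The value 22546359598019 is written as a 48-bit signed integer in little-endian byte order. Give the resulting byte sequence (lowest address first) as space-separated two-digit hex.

C3 3B C1 7B 81 14

22546359598019 in hexadecimal, padded to 48 bits, is 0x14817BC13BC3.
Split into bytes (most-significant first): 14 81 7B C1 3B C3.
In little-endian order the low byte comes first in memory.
So at ascending addresses the bytes are C3 3B C1 7B 81 14.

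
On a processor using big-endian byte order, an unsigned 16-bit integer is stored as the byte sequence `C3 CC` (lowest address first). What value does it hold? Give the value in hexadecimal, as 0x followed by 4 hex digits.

0xC3CC

Big-endian stores the most-significant byte at the lowest address.
The bytes are already most-significant first: 0xC3CC.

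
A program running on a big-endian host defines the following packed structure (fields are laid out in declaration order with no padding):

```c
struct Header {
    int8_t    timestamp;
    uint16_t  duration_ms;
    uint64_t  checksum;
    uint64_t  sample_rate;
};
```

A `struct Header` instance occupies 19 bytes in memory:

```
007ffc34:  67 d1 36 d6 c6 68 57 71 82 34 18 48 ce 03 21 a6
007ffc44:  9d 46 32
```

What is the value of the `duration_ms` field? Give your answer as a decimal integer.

53558

`duration_ms` follows `timestamp` (1 byte), so it starts at byte offset 1 and occupies 2 bytes.
Bytes at offsets 1..2: D1 36.
Big-endian: lowest address holds the most-significant byte.
The bytes are already most-significant first: 0xD136.
0xD136 = 53558.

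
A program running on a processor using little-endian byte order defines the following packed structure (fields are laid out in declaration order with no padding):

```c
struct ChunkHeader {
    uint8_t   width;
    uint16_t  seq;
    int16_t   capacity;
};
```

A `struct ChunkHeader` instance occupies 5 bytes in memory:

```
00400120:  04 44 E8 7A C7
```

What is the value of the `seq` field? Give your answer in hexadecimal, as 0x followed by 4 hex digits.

`seq` follows `width` (1 byte), so it starts at byte offset 1 and occupies 2 bytes.
Bytes at offsets 1..2: 44 E8.
In little-endian order the low byte comes first in memory.
Reassemble most-significant byte first: E8 44 → 0xE844.

0xE844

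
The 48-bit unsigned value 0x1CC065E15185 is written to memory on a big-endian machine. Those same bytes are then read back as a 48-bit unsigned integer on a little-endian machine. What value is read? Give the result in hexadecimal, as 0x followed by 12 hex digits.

0x8551E165C01C

Stored big-endian, the bytes at ascending addresses are 1C C0 65 E1 51 85.
Read back as little-endian, the first byte is least significant, giving 0x8551E165C01C.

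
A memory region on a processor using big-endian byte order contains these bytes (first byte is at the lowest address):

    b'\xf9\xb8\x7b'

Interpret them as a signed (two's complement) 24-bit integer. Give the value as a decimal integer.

In big-endian order the high byte comes first in memory.
The bytes are already most-significant first: 0xF9B87B.
Top bit is set, so as a signed 24-bit value this is 0xF9B87B − 2^24 = -411525.

-411525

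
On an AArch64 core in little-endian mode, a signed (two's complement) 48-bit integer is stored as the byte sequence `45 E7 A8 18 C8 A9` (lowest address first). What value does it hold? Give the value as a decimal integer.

Little-endian: lowest address holds the least-significant byte.
Reassemble most-significant byte first: A9 C8 18 A8 E7 45 → 0xA9C818A8E745.
Top bit is set, so as a signed 48-bit value this is 0xA9C818A8E745 − 2^48 = -94798104434875.

-94798104434875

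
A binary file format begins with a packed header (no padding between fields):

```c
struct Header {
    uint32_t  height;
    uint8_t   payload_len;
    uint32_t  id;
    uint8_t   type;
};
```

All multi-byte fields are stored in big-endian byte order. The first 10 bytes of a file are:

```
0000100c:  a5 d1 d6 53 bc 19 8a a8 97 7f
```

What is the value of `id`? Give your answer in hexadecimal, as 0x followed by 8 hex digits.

0x198AA897

`id` follows `height` (4 B), `payload_len` (1 B), so it starts at offset 4 + 1 = 5 and occupies 4 bytes.
Bytes at offsets 5..8: 19 8A A8 97.
In big-endian order the high byte comes first in memory.
The bytes are already most-significant first: 0x198AA897.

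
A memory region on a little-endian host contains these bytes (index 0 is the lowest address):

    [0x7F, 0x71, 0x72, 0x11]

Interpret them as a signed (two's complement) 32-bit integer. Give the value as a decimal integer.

Little-endian: lowest address holds the least-significant byte.
Reassemble most-significant byte first: 11 72 71 7F → 0x1172717F.
0x1172717F = 292712831.

292712831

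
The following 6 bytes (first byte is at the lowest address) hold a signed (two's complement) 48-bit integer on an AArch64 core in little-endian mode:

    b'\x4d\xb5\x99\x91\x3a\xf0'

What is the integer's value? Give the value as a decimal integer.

-17340635171507

Little-endian stores the least-significant byte at the lowest address.
Reassemble most-significant byte first: F0 3A 91 99 B5 4D → 0xF03A9199B54D.
Top bit is set, so as a signed 48-bit value this is 0xF03A9199B54D − 2^48 = -17340635171507.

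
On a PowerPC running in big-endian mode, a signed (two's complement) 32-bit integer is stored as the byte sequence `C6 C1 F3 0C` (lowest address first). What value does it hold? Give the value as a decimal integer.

-960367860

In big-endian order the high byte comes first in memory.
The bytes are already most-significant first: 0xC6C1F30C.
Top bit is set, so as a signed 32-bit value this is 0xC6C1F30C − 2^32 = -960367860.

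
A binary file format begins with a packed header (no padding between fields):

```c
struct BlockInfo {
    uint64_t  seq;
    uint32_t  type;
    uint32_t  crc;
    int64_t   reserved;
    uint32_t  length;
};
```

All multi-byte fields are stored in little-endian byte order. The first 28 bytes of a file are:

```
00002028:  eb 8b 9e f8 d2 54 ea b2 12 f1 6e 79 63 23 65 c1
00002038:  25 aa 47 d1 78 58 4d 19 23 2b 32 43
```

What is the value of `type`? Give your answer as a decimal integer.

2037313810

`type` follows `seq` (8 bytes), so it starts at byte offset 8 and occupies 4 bytes.
Bytes at offsets 8..11: 12 F1 6E 79.
Little-endian: lowest address holds the least-significant byte.
Reassemble most-significant byte first: 79 6E F1 12 → 0x796EF112.
0x796EF112 = 2037313810.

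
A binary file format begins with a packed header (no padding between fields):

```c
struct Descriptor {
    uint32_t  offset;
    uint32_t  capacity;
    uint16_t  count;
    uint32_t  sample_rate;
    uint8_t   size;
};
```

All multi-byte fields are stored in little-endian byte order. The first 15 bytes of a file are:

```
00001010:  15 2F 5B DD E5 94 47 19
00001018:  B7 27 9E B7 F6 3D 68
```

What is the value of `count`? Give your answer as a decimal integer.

`count` follows `offset` (4 B), `capacity` (4 B), so it starts at offset 4 + 4 = 8 and occupies 2 bytes.
Bytes at offsets 8..9: B7 27.
In little-endian order the low byte comes first in memory.
Reassemble most-significant byte first: 27 B7 → 0x27B7.
0x27B7 = 10167.

10167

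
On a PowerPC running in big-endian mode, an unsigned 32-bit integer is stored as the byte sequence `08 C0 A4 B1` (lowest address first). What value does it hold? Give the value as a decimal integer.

Big-endian stores the most-significant byte at the lowest address.
The bytes are already most-significant first: 0x08C0A4B1.
0x08C0A4B1 = 146842801.

146842801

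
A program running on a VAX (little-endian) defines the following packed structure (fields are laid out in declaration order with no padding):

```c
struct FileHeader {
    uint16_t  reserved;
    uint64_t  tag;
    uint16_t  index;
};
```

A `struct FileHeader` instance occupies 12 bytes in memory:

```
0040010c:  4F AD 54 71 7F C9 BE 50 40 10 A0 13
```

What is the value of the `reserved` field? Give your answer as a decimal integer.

44367

`reserved` is the first field, at byte offset 0, occupying 2 bytes.
Bytes at offsets 0..1: 4F AD.
Little-endian stores the least-significant byte at the lowest address.
Reassemble most-significant byte first: AD 4F → 0xAD4F.
0xAD4F = 44367.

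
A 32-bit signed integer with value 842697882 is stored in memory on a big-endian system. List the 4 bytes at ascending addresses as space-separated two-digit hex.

32 3A 8C 9A

842697882 in hexadecimal, padded to 32 bits, is 0x323A8C9A.
Split into bytes (most-significant first): 32 3A 8C 9A.
Big-endian stores the most-significant byte at the lowest address.
So the memory order matches the most-significant-first order: 32 3A 8C 9A.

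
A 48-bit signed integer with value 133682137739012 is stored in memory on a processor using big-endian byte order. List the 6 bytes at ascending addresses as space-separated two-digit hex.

133682137739012 in hexadecimal, padded to 48 bits, is 0x79954C552F04.
Split into bytes (most-significant first): 79 95 4C 55 2F 04.
Big-endian: lowest address holds the most-significant byte.
So the memory order matches the most-significant-first order: 79 95 4C 55 2F 04.

79 95 4C 55 2F 04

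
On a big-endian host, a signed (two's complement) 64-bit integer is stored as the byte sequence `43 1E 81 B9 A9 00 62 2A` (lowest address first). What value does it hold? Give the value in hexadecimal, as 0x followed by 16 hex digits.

In big-endian order the high byte comes first in memory.
The bytes are already most-significant first: 0x431E81B9A900622A.

0x431E81B9A900622A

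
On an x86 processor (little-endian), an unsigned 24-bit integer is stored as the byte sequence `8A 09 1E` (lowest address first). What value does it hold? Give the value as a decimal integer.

In little-endian order the low byte comes first in memory.
Reassemble most-significant byte first: 1E 09 8A → 0x1E098A.
0x1E098A = 1968522.

1968522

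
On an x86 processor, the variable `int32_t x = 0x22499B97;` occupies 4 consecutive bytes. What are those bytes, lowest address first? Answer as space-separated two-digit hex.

97 9B 49 22

Split into bytes (most-significant first): 22 49 9B 97.
In little-endian order the low byte comes first in memory.
So at ascending addresses the bytes are 97 9B 49 22.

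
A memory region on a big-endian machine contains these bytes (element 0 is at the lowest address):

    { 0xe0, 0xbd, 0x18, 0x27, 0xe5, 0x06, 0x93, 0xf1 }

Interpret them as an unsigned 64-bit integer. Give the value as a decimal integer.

Big-endian stores the most-significant byte at the lowest address.
The bytes are already most-significant first: 0xE0BD1827E50693F1.
0xE0BD1827E50693F1 = 16194126394719376369.

16194126394719376369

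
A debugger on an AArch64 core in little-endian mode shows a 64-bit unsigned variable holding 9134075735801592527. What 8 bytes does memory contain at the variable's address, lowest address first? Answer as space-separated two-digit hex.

CF FA F7 BF 7C C1 C2 7E

9134075735801592527 in hexadecimal, padded to 64 bits, is 0x7EC2C17CBFF7FACF.
Split into bytes (most-significant first): 7E C2 C1 7C BF F7 FA CF.
Little-endian: lowest address holds the least-significant byte.
So at ascending addresses the bytes are CF FA F7 BF 7C C1 C2 7E.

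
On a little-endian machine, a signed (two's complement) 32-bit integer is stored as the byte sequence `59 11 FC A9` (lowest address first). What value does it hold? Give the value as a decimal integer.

Little-endian: lowest address holds the least-significant byte.
Reassemble most-significant byte first: A9 FC 11 59 → 0xA9FC1159.
Top bit is set, so as a signed 32-bit value this is 0xA9FC1159 − 2^32 = -1443098279.

-1443098279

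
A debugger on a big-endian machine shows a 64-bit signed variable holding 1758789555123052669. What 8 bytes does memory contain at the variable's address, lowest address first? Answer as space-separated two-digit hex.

18 68 79 C8 2B C6 E0 7D

1758789555123052669 in hexadecimal, padded to 64 bits, is 0x186879C82BC6E07D.
Split into bytes (most-significant first): 18 68 79 C8 2B C6 E0 7D.
Big-endian stores the most-significant byte at the lowest address.
So the memory order matches the most-significant-first order: 18 68 79 C8 2B C6 E0 7D.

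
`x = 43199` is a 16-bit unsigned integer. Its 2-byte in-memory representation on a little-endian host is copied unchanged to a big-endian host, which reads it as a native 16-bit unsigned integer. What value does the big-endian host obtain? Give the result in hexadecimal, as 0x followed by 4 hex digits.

0xBFA8

43199 in 16-bit hexadecimal is 0xA8BF.
Stored little-endian, the bytes at ascending addresses are BF A8.
Read back as big-endian, the last byte is least significant, giving 0xBFA8.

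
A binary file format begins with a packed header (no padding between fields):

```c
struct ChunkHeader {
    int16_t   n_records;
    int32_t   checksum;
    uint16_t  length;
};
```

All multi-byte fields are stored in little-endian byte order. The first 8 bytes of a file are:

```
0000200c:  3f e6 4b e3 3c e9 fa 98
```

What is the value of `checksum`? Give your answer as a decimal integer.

-381885621

`checksum` follows `n_records` (2 bytes), so it starts at byte offset 2 and occupies 4 bytes.
Bytes at offsets 2..5: 4B E3 3C E9.
Little-endian stores the least-significant byte at the lowest address.
Reassemble most-significant byte first: E9 3C E3 4B → 0xE93CE34B.
Top bit is set, so as a signed 32-bit value this is 0xE93CE34B − 2^32 = -381885621.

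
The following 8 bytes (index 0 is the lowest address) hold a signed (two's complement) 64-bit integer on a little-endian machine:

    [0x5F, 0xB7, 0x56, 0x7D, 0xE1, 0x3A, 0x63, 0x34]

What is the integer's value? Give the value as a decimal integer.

In little-endian order the low byte comes first in memory.
Reassemble most-significant byte first: 34 63 3A E1 7D 56 B7 5F → 0x34633AE17D56B75F.
0x34633AE17D56B75F = 3774925652811495263.

3774925652811495263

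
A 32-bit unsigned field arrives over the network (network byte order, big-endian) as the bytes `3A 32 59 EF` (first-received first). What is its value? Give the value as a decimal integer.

976378351

Big-endian stores the most-significant byte at the lowest address.
The bytes are already most-significant first: 0x3A3259EF.
0x3A3259EF = 976378351.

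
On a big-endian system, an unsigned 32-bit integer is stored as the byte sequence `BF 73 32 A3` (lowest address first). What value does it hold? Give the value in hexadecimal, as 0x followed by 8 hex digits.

Big-endian stores the most-significant byte at the lowest address.
The bytes are already most-significant first: 0xBF7332A3.

0xBF7332A3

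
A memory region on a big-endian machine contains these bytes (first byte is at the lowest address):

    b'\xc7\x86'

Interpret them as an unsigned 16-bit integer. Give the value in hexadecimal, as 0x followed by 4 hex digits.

0xC786

Big-endian stores the most-significant byte at the lowest address.
The bytes are already most-significant first: 0xC786.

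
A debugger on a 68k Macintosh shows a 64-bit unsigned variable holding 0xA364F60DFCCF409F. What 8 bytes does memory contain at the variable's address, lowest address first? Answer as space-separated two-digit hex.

A3 64 F6 0D FC CF 40 9F

Split into bytes (most-significant first): A3 64 F6 0D FC CF 40 9F.
Big-endian: lowest address holds the most-significant byte.
So the memory order matches the most-significant-first order: A3 64 F6 0D FC CF 40 9F.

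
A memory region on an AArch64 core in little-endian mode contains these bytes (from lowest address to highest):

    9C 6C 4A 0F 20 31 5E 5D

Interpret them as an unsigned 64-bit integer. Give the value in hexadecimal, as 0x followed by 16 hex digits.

0x5D5E31200F4A6C9C

In little-endian order the low byte comes first in memory.
Reassemble most-significant byte first: 5D 5E 31 20 0F 4A 6C 9C → 0x5D5E31200F4A6C9C.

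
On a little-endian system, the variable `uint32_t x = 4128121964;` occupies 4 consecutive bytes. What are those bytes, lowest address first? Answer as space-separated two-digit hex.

6C 24 0E F6

4128121964 in hexadecimal, padded to 32 bits, is 0xF60E246C.
Split into bytes (most-significant first): F6 0E 24 6C.
In little-endian order the low byte comes first in memory.
So at ascending addresses the bytes are 6C 24 0E F6.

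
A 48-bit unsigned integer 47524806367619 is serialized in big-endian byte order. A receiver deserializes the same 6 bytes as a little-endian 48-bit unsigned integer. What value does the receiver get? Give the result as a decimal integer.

144694012754219

47524806367619 in 48-bit hexadecimal is 0x2B393B339983.
Stored big-endian, the bytes at ascending addresses are 2B 39 3B 33 99 83.
Read back as little-endian, the first byte is least significant, giving 0x8399333B392B.
0x8399333B392B = 144694012754219.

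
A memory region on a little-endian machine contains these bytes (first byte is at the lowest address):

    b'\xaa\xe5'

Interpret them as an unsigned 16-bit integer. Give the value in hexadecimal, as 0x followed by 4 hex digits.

0xE5AA

In little-endian order the low byte comes first in memory.
Reassemble most-significant byte first: E5 AA → 0xE5AA.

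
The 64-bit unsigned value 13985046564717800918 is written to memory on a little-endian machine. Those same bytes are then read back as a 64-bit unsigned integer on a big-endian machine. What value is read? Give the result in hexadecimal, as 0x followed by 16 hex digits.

13985046564717800918 in 64-bit hexadecimal is 0xC214DDC1314D2DD6.
Stored little-endian, the bytes at ascending addresses are D6 2D 4D 31 C1 DD 14 C2.
Read back as big-endian, the last byte is least significant, giving 0xD62D4D31C1DD14C2.

0xD62D4D31C1DD14C2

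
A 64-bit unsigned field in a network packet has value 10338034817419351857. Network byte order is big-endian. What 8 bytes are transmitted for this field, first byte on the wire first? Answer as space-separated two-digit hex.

8F 78 13 E4 A7 E6 97 31

10338034817419351857 in hexadecimal, padded to 64 bits, is 0x8F7813E4A7E69731.
Split into bytes (most-significant first): 8F 78 13 E4 A7 E6 97 31.
In big-endian order the high byte comes first in memory.
So the memory order matches the most-significant-first order: 8F 78 13 E4 A7 E6 97 31.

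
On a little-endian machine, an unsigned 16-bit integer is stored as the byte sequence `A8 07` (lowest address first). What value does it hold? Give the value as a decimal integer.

Little-endian stores the least-significant byte at the lowest address.
Reassemble most-significant byte first: 07 A8 → 0x07A8.
0x07A8 = 1960.

1960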